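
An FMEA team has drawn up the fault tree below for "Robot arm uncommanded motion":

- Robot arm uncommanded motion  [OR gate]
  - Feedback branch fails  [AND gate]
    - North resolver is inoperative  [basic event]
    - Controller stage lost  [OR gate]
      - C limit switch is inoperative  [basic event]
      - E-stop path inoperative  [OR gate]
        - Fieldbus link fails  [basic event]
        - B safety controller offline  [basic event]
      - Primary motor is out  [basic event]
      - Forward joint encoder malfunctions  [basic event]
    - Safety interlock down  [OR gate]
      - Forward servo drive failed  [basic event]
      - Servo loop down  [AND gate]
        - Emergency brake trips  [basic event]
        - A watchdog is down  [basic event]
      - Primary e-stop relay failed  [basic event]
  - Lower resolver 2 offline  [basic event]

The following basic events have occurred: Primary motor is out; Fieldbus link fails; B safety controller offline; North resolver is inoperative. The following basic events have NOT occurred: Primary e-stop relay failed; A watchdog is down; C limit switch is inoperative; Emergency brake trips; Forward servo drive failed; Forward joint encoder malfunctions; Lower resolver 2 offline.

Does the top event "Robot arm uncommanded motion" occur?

E-stop path inoperative [OR]: Fieldbus link fails=occurs, B safety controller offline=occurs → at least one input occurs → occurs.
Controller stage lost [OR]: C limit switch is inoperative=not, E-stop path inoperative=occurs, Primary motor is out=occurs, Forward joint encoder malfunctions=not → at least one input occurs → occurs.
Servo loop down [AND]: Emergency brake trips=not, A watchdog is down=not → not all inputs occur → does not occur.
Safety interlock down [OR]: Forward servo drive failed=not, Servo loop down=not, Primary e-stop relay failed=not → no input occurs → does not occur.
Feedback branch fails [AND]: North resolver is inoperative=occurs, Controller stage lost=occurs, Safety interlock down=not → not all inputs occur → does not occur.
Robot arm uncommanded motion [OR]: Feedback branch fails=not, Lower resolver 2 offline=not → no input occurs → does not occur.

No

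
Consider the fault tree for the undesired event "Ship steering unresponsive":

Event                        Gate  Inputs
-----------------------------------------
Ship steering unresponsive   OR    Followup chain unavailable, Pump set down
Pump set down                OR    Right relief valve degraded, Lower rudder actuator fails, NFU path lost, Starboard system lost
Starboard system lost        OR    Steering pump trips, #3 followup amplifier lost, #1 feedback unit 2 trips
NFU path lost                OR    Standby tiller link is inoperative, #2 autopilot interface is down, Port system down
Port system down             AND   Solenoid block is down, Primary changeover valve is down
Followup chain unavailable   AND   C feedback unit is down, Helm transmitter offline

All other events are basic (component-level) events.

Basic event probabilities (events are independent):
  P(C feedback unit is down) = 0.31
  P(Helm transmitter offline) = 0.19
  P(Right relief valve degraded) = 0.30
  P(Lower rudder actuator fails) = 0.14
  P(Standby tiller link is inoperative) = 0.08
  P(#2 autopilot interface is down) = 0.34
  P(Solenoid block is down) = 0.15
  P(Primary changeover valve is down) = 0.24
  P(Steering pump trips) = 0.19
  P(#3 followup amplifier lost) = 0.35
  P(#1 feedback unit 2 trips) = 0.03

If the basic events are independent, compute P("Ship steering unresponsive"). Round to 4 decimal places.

0.8306

P(Followup chain unavailable) [AND] = 0.31 × 0.19 = 0.058900
P(Port system down) [AND] = 0.15 × 0.24 = 0.036000
P(NFU path lost) [OR] = 1 − (1−0.08) × (1−0.34) × (1−0.036000) = 0.414659
P(Starboard system lost) [OR] = 1 − (1−0.19) × (1−0.35) × (1−0.03) = 0.489295
P(Pump set down) [OR] = 1 − (1−0.30) × (1−0.14) × (1−0.414659) × (1−0.489295) = 0.820040
P(Ship steering unresponsive) [OR] = 1 − (1−0.058900) × (1−0.820040) = 0.830640
Rounded to 4 decimal places: P(Ship steering unresponsive) ≈ 0.8306.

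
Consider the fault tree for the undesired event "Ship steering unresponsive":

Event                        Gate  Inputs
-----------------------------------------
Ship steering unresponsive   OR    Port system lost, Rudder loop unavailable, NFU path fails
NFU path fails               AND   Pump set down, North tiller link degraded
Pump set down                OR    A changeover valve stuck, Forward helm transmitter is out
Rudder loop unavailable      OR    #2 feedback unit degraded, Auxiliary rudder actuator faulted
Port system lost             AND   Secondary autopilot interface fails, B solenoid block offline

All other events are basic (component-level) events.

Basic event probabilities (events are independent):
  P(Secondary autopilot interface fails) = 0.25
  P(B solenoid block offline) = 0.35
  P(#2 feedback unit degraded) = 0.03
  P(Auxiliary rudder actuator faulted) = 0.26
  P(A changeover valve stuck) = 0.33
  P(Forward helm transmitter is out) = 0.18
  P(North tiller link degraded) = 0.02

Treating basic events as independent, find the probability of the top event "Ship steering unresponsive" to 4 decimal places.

P(Port system lost) [AND] = 0.25 × 0.35 = 0.087500
P(Rudder loop unavailable) [OR] = 1 − (1−0.03) × (1−0.26) = 0.282200
P(Pump set down) [OR] = 1 − (1−0.33) × (1−0.18) = 0.450600
P(NFU path fails) [AND] = 0.450600 × 0.02 = 0.009012
P(Ship steering unresponsive) [OR] = 1 − (1−0.087500) × (1−0.282200) × (1−0.009012) = 0.350910
Rounded to 4 decimal places: P(Ship steering unresponsive) ≈ 0.3509.

0.3509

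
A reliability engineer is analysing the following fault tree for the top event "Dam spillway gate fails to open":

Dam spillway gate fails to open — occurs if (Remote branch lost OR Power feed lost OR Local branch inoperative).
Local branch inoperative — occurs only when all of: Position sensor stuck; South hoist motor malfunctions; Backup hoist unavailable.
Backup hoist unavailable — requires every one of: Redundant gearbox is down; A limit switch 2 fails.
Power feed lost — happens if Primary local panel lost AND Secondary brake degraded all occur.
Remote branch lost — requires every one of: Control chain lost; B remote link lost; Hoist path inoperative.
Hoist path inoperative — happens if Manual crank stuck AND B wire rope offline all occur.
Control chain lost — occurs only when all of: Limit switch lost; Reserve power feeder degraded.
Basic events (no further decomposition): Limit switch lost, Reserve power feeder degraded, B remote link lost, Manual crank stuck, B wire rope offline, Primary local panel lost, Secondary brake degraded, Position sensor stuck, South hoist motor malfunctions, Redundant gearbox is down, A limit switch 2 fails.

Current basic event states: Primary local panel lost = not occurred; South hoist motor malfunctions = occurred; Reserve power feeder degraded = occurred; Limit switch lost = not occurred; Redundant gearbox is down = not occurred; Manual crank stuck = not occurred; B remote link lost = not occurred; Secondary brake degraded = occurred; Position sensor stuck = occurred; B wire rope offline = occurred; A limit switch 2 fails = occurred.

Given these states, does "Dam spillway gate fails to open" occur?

Control chain lost [AND]: Limit switch lost=not, Reserve power feeder degraded=occurs → not all inputs occur → does not occur.
Hoist path inoperative [AND]: Manual crank stuck=not, B wire rope offline=occurs → not all inputs occur → does not occur.
Remote branch lost [AND]: Control chain lost=not, B remote link lost=not, Hoist path inoperative=not → not all inputs occur → does not occur.
Power feed lost [AND]: Primary local panel lost=not, Secondary brake degraded=occurs → not all inputs occur → does not occur.
Backup hoist unavailable [AND]: Redundant gearbox is down=not, A limit switch 2 fails=occurs → not all inputs occur → does not occur.
Local branch inoperative [AND]: Position sensor stuck=occurs, South hoist motor malfunctions=occurs, Backup hoist unavailable=not → not all inputs occur → does not occur.
Dam spillway gate fails to open [OR]: Remote branch lost=not, Power feed lost=not, Local branch inoperative=not → no input occurs → does not occur.

No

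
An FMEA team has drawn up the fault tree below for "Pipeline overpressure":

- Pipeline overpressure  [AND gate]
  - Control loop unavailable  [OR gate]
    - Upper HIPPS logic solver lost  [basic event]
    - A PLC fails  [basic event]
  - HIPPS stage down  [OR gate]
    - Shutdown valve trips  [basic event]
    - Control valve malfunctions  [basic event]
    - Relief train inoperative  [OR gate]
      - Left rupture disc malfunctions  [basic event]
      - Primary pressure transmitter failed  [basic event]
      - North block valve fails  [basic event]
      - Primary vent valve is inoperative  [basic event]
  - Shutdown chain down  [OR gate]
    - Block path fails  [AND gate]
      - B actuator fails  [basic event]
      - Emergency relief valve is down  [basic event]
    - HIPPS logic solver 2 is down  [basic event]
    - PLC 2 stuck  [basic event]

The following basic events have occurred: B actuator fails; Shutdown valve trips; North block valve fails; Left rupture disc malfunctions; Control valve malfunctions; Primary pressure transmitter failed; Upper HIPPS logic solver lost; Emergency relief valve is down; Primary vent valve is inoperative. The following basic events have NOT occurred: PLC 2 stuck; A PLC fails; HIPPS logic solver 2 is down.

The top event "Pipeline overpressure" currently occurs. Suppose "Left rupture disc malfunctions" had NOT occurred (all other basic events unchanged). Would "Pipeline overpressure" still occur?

Yes

Counterfactual: set "Left rupture disc malfunctions" to not occurred.
Control loop unavailable [OR]: Upper HIPPS logic solver lost=occurs, A PLC fails=not → at least one input occurs → occurs.
Relief train inoperative [OR]: Left rupture disc malfunctions=not, Primary pressure transmitter failed=occurs, North block valve fails=occurs, Primary vent valve is inoperative=occurs → at least one input occurs → occurs.
HIPPS stage down [OR]: Shutdown valve trips=occurs, Control valve malfunctions=occurs, Relief train inoperative=occurs → at least one input occurs → occurs.
Block path fails [AND]: B actuator fails=occurs, Emergency relief valve is down=occurs → all inputs occur → occurs.
Shutdown chain down [OR]: Block path fails=occurs, HIPPS logic solver 2 is down=not, PLC 2 stuck=not → at least one input occurs → occurs.
Pipeline overpressure [AND]: Control loop unavailable=occurs, HIPPS stage down=occurs, Shutdown chain down=occurs → all inputs occur → occurs.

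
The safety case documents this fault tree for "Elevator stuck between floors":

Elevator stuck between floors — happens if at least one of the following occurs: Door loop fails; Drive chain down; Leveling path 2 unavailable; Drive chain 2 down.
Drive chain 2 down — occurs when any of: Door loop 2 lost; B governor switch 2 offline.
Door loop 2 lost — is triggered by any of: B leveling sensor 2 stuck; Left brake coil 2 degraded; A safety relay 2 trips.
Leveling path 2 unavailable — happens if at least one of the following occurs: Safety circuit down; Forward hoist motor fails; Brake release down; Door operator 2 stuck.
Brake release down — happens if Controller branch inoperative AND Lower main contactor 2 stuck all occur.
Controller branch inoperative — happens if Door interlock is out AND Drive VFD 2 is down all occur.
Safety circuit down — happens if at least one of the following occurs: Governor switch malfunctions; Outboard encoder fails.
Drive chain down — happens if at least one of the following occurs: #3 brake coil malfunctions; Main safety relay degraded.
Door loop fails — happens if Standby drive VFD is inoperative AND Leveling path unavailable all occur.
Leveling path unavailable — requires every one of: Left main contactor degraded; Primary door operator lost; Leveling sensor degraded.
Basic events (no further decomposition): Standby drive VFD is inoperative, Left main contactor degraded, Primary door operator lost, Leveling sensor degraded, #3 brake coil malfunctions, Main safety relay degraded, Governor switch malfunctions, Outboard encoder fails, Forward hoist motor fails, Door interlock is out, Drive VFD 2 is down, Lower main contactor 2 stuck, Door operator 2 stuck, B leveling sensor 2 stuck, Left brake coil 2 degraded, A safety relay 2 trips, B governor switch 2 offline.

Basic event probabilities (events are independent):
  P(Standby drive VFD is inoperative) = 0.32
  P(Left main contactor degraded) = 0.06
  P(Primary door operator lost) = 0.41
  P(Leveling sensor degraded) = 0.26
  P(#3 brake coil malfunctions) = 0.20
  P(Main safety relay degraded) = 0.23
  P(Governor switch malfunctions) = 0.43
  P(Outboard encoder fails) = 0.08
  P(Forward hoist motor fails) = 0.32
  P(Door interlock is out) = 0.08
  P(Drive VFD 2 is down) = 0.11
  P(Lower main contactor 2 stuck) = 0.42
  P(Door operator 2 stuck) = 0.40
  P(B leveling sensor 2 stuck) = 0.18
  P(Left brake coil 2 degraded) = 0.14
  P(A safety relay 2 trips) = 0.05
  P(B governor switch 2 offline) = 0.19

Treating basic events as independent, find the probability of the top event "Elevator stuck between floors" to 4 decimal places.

0.9289

P(Leveling path unavailable) [AND] = 0.06 × 0.41 × 0.26 = 0.006396
P(Door loop fails) [AND] = 0.32 × 0.006396 = 0.002047
P(Drive chain down) [OR] = 1 − (1−0.20) × (1−0.23) = 0.384000
P(Safety circuit down) [OR] = 1 − (1−0.43) × (1−0.08) = 0.475600
P(Controller branch inoperative) [AND] = 0.08 × 0.11 = 0.008800
P(Brake release down) [AND] = 0.008800 × 0.42 = 0.003696
P(Leveling path 2 unavailable) [OR] = 1 − (1−0.475600) × (1−0.32) × (1−0.003696) × (1−0.40) = 0.786836
P(Door loop 2 lost) [OR] = 1 − (1−0.18) × (1−0.14) × (1−0.05) = 0.330060
P(Drive chain 2 down) [OR] = 1 − (1−0.330060) × (1−0.19) = 0.457349
P(Elevator stuck between floors) [OR] = 1 − (1−0.002047) × (1−0.384000) × (1−0.786836) × (1−0.457349) = 0.928891
Rounded to 4 decimal places: P(Elevator stuck between floors) ≈ 0.9289.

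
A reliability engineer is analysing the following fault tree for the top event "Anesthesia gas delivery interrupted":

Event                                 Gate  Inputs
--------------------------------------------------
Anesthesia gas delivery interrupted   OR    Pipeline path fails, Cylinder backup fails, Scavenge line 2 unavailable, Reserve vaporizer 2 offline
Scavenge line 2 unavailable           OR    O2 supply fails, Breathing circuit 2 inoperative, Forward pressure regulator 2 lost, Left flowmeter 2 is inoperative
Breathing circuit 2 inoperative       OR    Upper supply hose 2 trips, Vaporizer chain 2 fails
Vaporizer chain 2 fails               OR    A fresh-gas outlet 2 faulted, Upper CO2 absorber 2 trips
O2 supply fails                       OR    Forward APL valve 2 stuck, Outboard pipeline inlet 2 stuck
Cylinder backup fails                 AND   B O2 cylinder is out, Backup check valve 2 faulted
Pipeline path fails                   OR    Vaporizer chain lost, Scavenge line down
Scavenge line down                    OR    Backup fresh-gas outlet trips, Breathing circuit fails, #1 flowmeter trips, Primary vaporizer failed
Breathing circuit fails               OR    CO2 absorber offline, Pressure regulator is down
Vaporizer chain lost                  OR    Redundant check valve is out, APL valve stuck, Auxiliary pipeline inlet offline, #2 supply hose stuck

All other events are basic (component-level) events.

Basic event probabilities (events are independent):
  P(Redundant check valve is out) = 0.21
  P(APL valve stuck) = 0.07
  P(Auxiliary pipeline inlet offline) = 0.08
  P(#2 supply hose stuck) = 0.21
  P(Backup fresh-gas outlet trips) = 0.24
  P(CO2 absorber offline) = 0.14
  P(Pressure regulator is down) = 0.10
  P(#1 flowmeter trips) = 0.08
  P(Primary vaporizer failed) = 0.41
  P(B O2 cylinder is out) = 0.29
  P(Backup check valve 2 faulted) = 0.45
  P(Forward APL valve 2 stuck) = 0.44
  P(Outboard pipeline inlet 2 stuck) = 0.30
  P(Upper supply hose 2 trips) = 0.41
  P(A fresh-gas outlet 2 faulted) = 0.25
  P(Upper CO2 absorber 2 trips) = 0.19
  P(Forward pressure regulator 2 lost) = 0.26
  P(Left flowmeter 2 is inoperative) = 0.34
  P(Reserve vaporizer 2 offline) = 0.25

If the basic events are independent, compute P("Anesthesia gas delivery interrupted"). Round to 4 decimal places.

0.9924

P(Vaporizer chain lost) [OR] = 1 − (1−0.21) × (1−0.07) × (1−0.08) × (1−0.21) = 0.466020
P(Breathing circuit fails) [OR] = 1 − (1−0.14) × (1−0.10) = 0.226000
P(Scavenge line down) [OR] = 1 − (1−0.24) × (1−0.226000) × (1−0.08) × (1−0.41) = 0.680703
P(Pipeline path fails) [OR] = 1 − (1−0.466020) × (1−0.680703) = 0.829502
P(Cylinder backup fails) [AND] = 0.29 × 0.45 = 0.130500
P(O2 supply fails) [OR] = 1 − (1−0.44) × (1−0.30) = 0.608000
P(Vaporizer chain 2 fails) [OR] = 1 − (1−0.25) × (1−0.19) = 0.392500
P(Breathing circuit 2 inoperative) [OR] = 1 − (1−0.41) × (1−0.392500) = 0.641575
P(Scavenge line 2 unavailable) [OR] = 1 − (1−0.608000) × (1−0.641575) × (1−0.26) × (1−0.34) = 0.931379
P(Anesthesia gas delivery interrupted) [OR] = 1 − (1−0.829502) × (1−0.130500) × (1−0.931379) × (1−0.25) = 0.992370
Rounded to 4 decimal places: P(Anesthesia gas delivery interrupted) ≈ 0.9924.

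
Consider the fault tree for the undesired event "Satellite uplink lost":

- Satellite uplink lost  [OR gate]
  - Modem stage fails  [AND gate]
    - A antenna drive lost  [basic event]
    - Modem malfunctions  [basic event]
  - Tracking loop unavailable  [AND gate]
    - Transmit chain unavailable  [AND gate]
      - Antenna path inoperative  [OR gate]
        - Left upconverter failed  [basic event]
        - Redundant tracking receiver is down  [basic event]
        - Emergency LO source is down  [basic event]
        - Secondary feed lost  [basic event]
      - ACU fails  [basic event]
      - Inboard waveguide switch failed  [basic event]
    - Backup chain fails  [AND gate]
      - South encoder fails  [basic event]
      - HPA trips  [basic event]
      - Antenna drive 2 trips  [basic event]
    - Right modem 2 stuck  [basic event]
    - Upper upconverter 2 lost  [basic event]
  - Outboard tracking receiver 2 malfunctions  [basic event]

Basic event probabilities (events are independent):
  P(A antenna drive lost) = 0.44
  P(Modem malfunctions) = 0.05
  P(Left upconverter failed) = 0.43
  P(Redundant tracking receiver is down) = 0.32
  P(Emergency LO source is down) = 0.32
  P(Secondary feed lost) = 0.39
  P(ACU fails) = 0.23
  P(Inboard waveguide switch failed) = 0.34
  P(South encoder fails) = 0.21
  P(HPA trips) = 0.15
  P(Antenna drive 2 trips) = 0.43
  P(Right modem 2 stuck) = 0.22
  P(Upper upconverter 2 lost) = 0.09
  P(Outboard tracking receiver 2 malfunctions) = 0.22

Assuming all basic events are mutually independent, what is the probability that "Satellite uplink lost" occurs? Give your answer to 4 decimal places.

0.2372

P(Modem stage fails) [AND] = 0.44 × 0.05 = 0.022000
P(Antenna path inoperative) [OR] = 1 − (1−0.43) × (1−0.32) × (1−0.32) × (1−0.39) = 0.839224
P(Transmit chain unavailable) [AND] = 0.839224 × 0.23 × 0.34 = 0.065627
P(Backup chain fails) [AND] = 0.21 × 0.15 × 0.43 = 0.013545
P(Tracking loop unavailable) [AND] = 0.065627 × 0.013545 × 0.22 × 0.09 = 0.000018
P(Satellite uplink lost) [OR] = 1 − (1−0.022000) × (1−0.000018) × (1−0.22) = 0.237174
Rounded to 4 decimal places: P(Satellite uplink lost) ≈ 0.2372.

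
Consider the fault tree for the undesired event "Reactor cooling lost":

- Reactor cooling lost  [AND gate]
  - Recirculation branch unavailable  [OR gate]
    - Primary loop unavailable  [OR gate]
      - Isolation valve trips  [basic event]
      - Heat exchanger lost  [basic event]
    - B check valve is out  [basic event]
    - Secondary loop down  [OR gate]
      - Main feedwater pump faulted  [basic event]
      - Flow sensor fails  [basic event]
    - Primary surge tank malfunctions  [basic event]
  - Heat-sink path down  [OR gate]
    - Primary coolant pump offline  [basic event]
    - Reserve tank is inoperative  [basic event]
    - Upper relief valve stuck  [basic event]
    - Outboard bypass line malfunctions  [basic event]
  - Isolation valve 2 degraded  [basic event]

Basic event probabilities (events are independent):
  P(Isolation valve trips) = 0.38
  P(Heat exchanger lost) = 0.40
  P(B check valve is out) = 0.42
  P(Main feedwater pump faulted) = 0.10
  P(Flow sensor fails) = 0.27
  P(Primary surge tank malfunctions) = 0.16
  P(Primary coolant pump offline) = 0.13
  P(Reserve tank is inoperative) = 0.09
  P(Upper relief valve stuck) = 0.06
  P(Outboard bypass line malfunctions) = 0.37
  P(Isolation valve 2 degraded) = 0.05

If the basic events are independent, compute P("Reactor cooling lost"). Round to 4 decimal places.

P(Primary loop unavailable) [OR] = 1 − (1−0.38) × (1−0.40) = 0.628000
P(Secondary loop down) [OR] = 1 − (1−0.10) × (1−0.27) = 0.343000
P(Recirculation branch unavailable) [OR] = 1 − (1−0.628000) × (1−0.42) × (1−0.343000) × (1−0.16) = 0.880926
P(Heat-sink path down) [OR] = 1 − (1−0.13) × (1−0.09) × (1−0.06) × (1−0.37) = 0.531155
P(Reactor cooling lost) [AND] = 0.880926 × 0.531155 × 0.05 = 0.023395
Rounded to 4 decimal places: P(Reactor cooling lost) ≈ 0.0234.

0.0234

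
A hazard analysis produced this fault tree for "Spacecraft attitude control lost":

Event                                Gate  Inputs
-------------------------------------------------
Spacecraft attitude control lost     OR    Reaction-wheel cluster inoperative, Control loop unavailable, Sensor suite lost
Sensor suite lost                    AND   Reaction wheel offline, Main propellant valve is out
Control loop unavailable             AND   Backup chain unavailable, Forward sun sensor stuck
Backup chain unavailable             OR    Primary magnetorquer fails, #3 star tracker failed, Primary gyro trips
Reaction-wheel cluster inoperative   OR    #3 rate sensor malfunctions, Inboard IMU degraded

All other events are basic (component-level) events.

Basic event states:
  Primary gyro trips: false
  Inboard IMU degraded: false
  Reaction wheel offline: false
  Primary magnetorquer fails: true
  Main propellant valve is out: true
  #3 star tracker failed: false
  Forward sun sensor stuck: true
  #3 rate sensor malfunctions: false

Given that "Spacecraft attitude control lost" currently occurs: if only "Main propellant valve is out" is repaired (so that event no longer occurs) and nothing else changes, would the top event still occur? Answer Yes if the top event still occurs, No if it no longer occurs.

Yes

Counterfactual: set "Main propellant valve is out" to not occurred.
Reaction-wheel cluster inoperative [OR]: #3 rate sensor malfunctions=not, Inboard IMU degraded=not → no input occurs → does not occur.
Backup chain unavailable [OR]: Primary magnetorquer fails=occurs, #3 star tracker failed=not, Primary gyro trips=not → at least one input occurs → occurs.
Control loop unavailable [AND]: Backup chain unavailable=occurs, Forward sun sensor stuck=occurs → all inputs occur → occurs.
Sensor suite lost [AND]: Reaction wheel offline=not, Main propellant valve is out=not → not all inputs occur → does not occur.
Spacecraft attitude control lost [OR]: Reaction-wheel cluster inoperative=not, Control loop unavailable=occurs, Sensor suite lost=not → at least one input occurs → occurs.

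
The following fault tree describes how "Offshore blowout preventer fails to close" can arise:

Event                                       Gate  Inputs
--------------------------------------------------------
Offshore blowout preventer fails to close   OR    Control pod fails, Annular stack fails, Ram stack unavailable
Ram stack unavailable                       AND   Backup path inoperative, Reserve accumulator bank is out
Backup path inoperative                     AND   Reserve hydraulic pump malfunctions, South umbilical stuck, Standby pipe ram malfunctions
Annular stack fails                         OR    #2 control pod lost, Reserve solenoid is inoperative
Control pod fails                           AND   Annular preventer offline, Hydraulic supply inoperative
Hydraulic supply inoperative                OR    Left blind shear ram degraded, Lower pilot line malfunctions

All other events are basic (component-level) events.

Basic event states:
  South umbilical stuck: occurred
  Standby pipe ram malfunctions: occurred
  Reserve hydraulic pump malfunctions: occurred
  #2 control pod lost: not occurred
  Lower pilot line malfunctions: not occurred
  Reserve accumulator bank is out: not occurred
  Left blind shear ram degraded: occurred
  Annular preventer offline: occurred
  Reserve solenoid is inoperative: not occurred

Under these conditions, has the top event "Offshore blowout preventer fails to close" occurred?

Yes

Hydraulic supply inoperative [OR]: Left blind shear ram degraded=occurs, Lower pilot line malfunctions=not → at least one input occurs → occurs.
Control pod fails [AND]: Annular preventer offline=occurs, Hydraulic supply inoperative=occurs → all inputs occur → occurs.
Annular stack fails [OR]: #2 control pod lost=not, Reserve solenoid is inoperative=not → no input occurs → does not occur.
Backup path inoperative [AND]: Reserve hydraulic pump malfunctions=occurs, South umbilical stuck=occurs, Standby pipe ram malfunctions=occurs → all inputs occur → occurs.
Ram stack unavailable [AND]: Backup path inoperative=occurs, Reserve accumulator bank is out=not → not all inputs occur → does not occur.
Offshore blowout preventer fails to close [OR]: Control pod fails=occurs, Annular stack fails=not, Ram stack unavailable=not → at least one input occurs → occurs.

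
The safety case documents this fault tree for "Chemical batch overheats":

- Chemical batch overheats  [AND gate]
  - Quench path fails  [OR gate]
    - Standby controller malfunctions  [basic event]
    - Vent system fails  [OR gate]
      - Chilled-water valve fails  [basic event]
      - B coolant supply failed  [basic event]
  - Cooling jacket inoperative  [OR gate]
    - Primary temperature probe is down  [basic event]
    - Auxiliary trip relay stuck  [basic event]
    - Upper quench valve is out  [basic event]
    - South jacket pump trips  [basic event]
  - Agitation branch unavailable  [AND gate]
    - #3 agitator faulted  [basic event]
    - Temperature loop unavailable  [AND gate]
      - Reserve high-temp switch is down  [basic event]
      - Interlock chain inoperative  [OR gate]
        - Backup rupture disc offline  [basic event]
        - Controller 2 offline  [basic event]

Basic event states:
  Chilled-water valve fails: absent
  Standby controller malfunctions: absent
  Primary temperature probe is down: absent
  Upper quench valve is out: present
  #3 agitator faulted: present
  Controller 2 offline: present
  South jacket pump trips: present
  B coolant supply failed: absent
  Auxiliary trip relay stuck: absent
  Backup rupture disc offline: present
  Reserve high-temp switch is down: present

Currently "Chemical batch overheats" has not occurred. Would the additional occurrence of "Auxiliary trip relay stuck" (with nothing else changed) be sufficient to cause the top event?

No

Counterfactual: set "Auxiliary trip relay stuck" to occurred.
Vent system fails [OR]: Chilled-water valve fails=not, B coolant supply failed=not → no input occurs → does not occur.
Quench path fails [OR]: Standby controller malfunctions=not, Vent system fails=not → no input occurs → does not occur.
Cooling jacket inoperative [OR]: Primary temperature probe is down=not, Auxiliary trip relay stuck=occurs, Upper quench valve is out=occurs, South jacket pump trips=occurs → at least one input occurs → occurs.
Interlock chain inoperative [OR]: Backup rupture disc offline=occurs, Controller 2 offline=occurs → at least one input occurs → occurs.
Temperature loop unavailable [AND]: Reserve high-temp switch is down=occurs, Interlock chain inoperative=occurs → all inputs occur → occurs.
Agitation branch unavailable [AND]: #3 agitator faulted=occurs, Temperature loop unavailable=occurs → all inputs occur → occurs.
Chemical batch overheats [AND]: Quench path fails=not, Cooling jacket inoperative=occurs, Agitation branch unavailable=occurs → not all inputs occur → does not occur.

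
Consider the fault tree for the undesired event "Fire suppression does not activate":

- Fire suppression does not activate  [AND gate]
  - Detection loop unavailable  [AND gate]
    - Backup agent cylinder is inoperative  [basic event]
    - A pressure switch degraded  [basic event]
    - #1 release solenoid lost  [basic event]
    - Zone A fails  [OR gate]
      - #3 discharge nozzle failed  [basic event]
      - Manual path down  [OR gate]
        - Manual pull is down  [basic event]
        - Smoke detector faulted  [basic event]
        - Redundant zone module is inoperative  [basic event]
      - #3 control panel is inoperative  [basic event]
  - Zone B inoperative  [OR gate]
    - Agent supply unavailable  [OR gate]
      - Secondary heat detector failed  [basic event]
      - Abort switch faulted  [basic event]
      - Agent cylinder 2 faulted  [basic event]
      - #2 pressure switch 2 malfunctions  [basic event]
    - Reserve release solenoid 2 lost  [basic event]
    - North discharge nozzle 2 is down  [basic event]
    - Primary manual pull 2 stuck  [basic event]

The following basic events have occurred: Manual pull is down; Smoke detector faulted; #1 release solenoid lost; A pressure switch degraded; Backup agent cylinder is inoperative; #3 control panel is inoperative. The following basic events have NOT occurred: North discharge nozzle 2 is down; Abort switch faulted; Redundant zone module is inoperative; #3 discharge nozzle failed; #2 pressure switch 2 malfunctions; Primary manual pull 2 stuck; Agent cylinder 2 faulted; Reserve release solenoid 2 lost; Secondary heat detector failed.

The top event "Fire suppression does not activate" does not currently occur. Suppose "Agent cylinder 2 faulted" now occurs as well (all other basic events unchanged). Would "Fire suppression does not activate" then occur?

Yes

Counterfactual: set "Agent cylinder 2 faulted" to occurred.
Manual path down [OR]: Manual pull is down=occurs, Smoke detector faulted=occurs, Redundant zone module is inoperative=not → at least one input occurs → occurs.
Zone A fails [OR]: #3 discharge nozzle failed=not, Manual path down=occurs, #3 control panel is inoperative=occurs → at least one input occurs → occurs.
Detection loop unavailable [AND]: Backup agent cylinder is inoperative=occurs, A pressure switch degraded=occurs, #1 release solenoid lost=occurs, Zone A fails=occurs → all inputs occur → occurs.
Agent supply unavailable [OR]: Secondary heat detector failed=not, Abort switch faulted=not, Agent cylinder 2 faulted=occurs, #2 pressure switch 2 malfunctions=not → at least one input occurs → occurs.
Zone B inoperative [OR]: Agent supply unavailable=occurs, Reserve release solenoid 2 lost=not, North discharge nozzle 2 is down=not, Primary manual pull 2 stuck=not → at least one input occurs → occurs.
Fire suppression does not activate [AND]: Detection loop unavailable=occurs, Zone B inoperative=occurs → all inputs occur → occurs.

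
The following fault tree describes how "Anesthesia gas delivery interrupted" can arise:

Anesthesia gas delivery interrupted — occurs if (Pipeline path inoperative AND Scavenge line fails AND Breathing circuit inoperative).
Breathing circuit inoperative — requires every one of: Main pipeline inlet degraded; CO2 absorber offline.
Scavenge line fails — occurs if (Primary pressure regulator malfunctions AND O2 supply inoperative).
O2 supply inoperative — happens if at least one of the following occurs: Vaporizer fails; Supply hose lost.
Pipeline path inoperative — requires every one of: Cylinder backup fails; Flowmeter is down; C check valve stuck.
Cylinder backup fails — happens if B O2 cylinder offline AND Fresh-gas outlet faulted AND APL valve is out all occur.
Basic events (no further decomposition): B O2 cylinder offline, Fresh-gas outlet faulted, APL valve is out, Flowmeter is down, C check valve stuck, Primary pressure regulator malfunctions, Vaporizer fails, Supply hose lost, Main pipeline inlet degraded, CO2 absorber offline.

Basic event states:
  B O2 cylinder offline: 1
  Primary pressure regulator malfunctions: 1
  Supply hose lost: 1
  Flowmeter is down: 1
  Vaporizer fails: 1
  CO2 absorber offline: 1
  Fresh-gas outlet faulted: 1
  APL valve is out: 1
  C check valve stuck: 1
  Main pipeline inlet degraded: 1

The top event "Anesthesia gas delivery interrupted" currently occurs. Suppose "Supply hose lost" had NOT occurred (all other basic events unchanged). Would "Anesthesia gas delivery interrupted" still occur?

Yes

Counterfactual: set "Supply hose lost" to not occurred.
Cylinder backup fails [AND]: B O2 cylinder offline=occurs, Fresh-gas outlet faulted=occurs, APL valve is out=occurs → all inputs occur → occurs.
Pipeline path inoperative [AND]: Cylinder backup fails=occurs, Flowmeter is down=occurs, C check valve stuck=occurs → all inputs occur → occurs.
O2 supply inoperative [OR]: Vaporizer fails=occurs, Supply hose lost=not → at least one input occurs → occurs.
Scavenge line fails [AND]: Primary pressure regulator malfunctions=occurs, O2 supply inoperative=occurs → all inputs occur → occurs.
Breathing circuit inoperative [AND]: Main pipeline inlet degraded=occurs, CO2 absorber offline=occurs → all inputs occur → occurs.
Anesthesia gas delivery interrupted [AND]: Pipeline path inoperative=occurs, Scavenge line fails=occurs, Breathing circuit inoperative=occurs → all inputs occur → occurs.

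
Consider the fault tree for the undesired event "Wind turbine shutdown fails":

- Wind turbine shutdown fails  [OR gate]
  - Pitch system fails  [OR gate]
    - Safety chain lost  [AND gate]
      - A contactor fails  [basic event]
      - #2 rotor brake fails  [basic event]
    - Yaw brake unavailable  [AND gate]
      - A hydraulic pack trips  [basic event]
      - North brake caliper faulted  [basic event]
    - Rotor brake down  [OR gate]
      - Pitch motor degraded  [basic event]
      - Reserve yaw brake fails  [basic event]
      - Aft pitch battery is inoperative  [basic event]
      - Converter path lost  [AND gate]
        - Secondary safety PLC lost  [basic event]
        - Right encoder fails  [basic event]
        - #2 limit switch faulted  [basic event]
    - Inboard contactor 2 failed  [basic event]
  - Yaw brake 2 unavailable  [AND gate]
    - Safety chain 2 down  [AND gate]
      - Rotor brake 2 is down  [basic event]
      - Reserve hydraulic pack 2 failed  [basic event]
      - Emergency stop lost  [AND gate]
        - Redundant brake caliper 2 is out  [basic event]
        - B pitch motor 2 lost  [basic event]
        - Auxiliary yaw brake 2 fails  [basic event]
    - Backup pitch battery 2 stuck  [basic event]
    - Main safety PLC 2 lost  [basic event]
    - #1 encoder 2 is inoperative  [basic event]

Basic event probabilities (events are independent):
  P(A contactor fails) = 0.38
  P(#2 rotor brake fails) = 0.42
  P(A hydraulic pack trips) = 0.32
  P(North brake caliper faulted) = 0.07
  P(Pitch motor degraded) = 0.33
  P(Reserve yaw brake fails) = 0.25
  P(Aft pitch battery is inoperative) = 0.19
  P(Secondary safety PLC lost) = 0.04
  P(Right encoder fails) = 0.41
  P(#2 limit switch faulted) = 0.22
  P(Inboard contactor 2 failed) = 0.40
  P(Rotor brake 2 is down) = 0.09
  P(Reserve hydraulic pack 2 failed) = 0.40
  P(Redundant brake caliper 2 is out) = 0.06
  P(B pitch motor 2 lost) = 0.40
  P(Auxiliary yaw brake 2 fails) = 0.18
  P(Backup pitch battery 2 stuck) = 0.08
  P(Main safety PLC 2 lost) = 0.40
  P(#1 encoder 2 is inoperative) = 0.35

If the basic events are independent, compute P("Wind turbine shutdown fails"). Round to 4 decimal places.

P(Safety chain lost) [AND] = 0.38 × 0.42 = 0.159600
P(Yaw brake unavailable) [AND] = 0.32 × 0.07 = 0.022400
P(Converter path lost) [AND] = 0.04 × 0.41 × 0.22 = 0.003608
P(Rotor brake down) [OR] = 1 − (1−0.33) × (1−0.25) × (1−0.19) × (1−0.003608) = 0.594444
P(Pitch system fails) [OR] = 1 − (1−0.159600) × (1−0.022400) × (1−0.594444) × (1−0.40) = 0.800083
P(Emergency stop lost) [AND] = 0.06 × 0.40 × 0.18 = 0.004320
P(Safety chain 2 down) [AND] = 0.09 × 0.40 × 0.004320 = 0.000156
P(Yaw brake 2 unavailable) [AND] = 0.000156 × 0.08 × 0.40 × 0.35 = 0.000002
P(Wind turbine shutdown fails) [OR] = 1 − (1−0.800083) × (1−0.000002) = 0.800083
Rounded to 4 decimal places: P(Wind turbine shutdown fails) ≈ 0.8001.

0.8001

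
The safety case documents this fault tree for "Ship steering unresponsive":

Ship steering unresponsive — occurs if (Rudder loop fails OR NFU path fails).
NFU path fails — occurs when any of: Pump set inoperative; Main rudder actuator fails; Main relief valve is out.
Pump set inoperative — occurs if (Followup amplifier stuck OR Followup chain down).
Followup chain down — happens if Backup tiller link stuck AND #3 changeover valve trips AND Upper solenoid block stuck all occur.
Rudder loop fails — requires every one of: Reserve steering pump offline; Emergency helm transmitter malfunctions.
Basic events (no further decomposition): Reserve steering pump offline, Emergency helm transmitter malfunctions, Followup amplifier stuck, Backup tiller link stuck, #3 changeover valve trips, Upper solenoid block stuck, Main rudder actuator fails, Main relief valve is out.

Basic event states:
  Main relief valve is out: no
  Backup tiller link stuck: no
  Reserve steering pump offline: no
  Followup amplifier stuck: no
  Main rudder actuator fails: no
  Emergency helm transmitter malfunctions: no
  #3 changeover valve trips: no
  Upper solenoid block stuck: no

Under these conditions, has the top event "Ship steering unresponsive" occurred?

No

Rudder loop fails [AND]: Reserve steering pump offline=not, Emergency helm transmitter malfunctions=not → not all inputs occur → does not occur.
Followup chain down [AND]: Backup tiller link stuck=not, #3 changeover valve trips=not, Upper solenoid block stuck=not → not all inputs occur → does not occur.
Pump set inoperative [OR]: Followup amplifier stuck=not, Followup chain down=not → no input occurs → does not occur.
NFU path fails [OR]: Pump set inoperative=not, Main rudder actuator fails=not, Main relief valve is out=not → no input occurs → does not occur.
Ship steering unresponsive [OR]: Rudder loop fails=not, NFU path fails=not → no input occurs → does not occur.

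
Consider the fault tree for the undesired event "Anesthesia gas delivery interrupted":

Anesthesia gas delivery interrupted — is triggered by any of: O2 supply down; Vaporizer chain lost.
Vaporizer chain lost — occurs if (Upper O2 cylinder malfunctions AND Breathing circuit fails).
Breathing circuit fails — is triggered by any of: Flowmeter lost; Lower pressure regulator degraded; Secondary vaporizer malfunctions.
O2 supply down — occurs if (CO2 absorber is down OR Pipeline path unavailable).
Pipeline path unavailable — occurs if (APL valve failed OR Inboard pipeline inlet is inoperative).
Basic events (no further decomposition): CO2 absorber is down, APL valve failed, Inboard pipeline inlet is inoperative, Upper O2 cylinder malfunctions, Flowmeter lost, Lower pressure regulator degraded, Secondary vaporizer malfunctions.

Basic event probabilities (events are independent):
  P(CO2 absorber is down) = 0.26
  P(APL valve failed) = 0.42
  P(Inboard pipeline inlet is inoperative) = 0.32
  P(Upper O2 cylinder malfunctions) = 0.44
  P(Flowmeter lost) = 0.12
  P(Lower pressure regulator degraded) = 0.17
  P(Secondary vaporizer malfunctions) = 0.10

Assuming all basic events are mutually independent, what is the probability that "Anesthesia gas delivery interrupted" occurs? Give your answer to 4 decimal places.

P(Pipeline path unavailable) [OR] = 1 − (1−0.42) × (1−0.32) = 0.605600
P(O2 supply down) [OR] = 1 − (1−0.26) × (1−0.605600) = 0.708144
P(Breathing circuit fails) [OR] = 1 − (1−0.12) × (1−0.17) × (1−0.10) = 0.342640
P(Vaporizer chain lost) [AND] = 0.44 × 0.342640 = 0.150762
P(Anesthesia gas delivery interrupted) [OR] = 1 − (1−0.708144) × (1−0.150762) = 0.752145
Rounded to 4 decimal places: P(Anesthesia gas delivery interrupted) ≈ 0.7521.

0.7521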